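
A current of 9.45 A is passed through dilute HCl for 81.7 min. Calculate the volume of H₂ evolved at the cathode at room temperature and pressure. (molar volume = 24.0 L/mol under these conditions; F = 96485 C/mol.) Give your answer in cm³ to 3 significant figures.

Q = It = 9.45 × 4902 = 46320 C
n(e⁻) = 46320 / 96485 = 0.4801 mol
2H⁺ + 2e⁻ → H₂, so n(H₂) = 0.4801 / 2 = 0.2401 mol
V = 0.2401 × 24.0 = 5.762 L
= 5760 cm³

5760 cm³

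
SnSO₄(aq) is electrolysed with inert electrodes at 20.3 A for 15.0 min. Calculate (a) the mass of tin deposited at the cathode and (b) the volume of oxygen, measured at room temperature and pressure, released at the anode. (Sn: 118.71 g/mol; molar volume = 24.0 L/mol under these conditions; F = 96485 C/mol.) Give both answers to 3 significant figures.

Q = 20.3 × 900 = 18270 C; n(e⁻) = 18270 / 96485 = 0.1894 mol
Cathode: Sn²⁺ + 2e⁻ → Sn → n(Sn) = 0.1894/2 = 0.09470 mol → 11.2 g
Anode: 2H₂O → O₂ + 4H⁺ + 4e⁻ → n(O₂) = 0.1894/4 = 0.04735 mol → 1.14 L

11.2 g Sn; 1.14 L O₂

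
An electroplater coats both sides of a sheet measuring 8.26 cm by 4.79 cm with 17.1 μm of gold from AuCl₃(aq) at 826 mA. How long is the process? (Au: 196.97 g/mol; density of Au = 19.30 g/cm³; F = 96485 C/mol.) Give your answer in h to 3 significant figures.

Plated area = 2 × 8.26 × 4.79 = 79.13 cm²
Volume = 79.13 × 17.1×10⁻⁴ cm = 0.1353 cm³
m(Au) = 0.1353 × 19.30 = 2.611 g
n(Au) = 2.611 / 196.97 = 0.01326 mol; n(e⁻) = 3 × 0.01326 = 0.03978 mol
Q = 0.03978 × 96485 = 3838 C
t = 3838 / 0.826 = 4646 s = 1.29 h

1.29 h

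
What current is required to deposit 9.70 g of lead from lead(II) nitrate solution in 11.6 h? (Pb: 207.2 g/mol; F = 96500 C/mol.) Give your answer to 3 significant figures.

n(Pb) = 9.70 / 207.2 = 0.04681 mol
Pb²⁺ + 2e⁻ → Pb, so n(e⁻) = 2 × 0.04681 = 0.09362 mol
Q = 0.09362 × 96500 = 9034 C
I = Q / t = 9034 / 41760 s = 0.216 A

0.216 A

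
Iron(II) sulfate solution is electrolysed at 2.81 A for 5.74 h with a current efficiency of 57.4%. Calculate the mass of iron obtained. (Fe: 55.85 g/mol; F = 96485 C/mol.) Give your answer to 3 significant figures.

9.65 g

Q = 2.81 × 20664 = 58070 C
n(e⁻) = 58070 / 96485 = 0.6019 mol
Fe²⁺ + 2e⁻ → Fe, so theoretical m(Fe) = 0.3010 × 55.85 = 16.81 g
Actual mass = 57.4% × 16.81 = 9.65 g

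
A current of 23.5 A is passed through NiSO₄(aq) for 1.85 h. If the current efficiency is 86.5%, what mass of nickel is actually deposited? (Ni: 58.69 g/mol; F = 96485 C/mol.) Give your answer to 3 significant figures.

Q = 23.5 × 6660 = 1.565×10^5 C
n(e⁻) = 1.565×10^5 / 96485 = 1.622 mol
Ni²⁺ + 2e⁻ → Ni, so theoretical m(Ni) = 0.8110 × 58.69 = 47.60 g
Actual mass = 86.5% × 47.60 = 41.2 g

41.2 g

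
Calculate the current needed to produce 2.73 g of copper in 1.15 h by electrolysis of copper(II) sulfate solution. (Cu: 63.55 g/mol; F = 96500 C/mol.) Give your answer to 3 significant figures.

2.00 A

n(Cu) = 2.73 / 63.55 = 0.04296 mol
Cu²⁺ + 2e⁻ → Cu, so n(e⁻) = 2 × 0.04296 = 0.08592 mol
Q = 0.08592 × 96500 = 8291 C
I = Q / t = 8291 / 4140 s = 2.00 A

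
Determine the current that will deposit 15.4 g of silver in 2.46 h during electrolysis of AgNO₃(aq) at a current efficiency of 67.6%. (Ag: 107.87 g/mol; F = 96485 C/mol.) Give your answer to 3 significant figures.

2.30 A

n(Ag) = 15.4 / 107.87 = 0.1428 mol
Ag⁺ + e⁻ → Ag, so n(e⁻) = 0.1428 mol
Q = 0.1428 × 96485 / 0.676 = 20380 C
I = Q / t = 20380 / 8856 s = 2.30 A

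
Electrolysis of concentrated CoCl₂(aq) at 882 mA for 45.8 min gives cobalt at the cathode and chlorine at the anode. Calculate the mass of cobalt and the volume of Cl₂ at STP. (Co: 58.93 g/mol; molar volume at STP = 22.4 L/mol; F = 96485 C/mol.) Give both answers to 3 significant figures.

0.740 g Co; 0.281 L Cl₂

Q = 0.882 × 2748 = 2424 C; n(e⁻) = 2424 / 96485 = 0.02512 mol
Cathode: Co²⁺ + 2e⁻ → Co → n(Co) = 0.02512/2 = 0.01256 mol → 0.740 g
Anode: 2Cl⁻ → Cl₂ + 2e⁻ → n(Cl₂) = 0.02512/2 = 0.01256 mol → 0.281 L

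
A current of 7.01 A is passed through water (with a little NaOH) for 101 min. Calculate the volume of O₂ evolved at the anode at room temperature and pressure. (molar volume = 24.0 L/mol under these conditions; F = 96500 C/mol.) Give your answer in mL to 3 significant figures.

Q = 7.01 A × 6060 s = 42480 C
n(e⁻) = Q/F = 42480/96500 = 0.4402 mol
2H₂O → O₂ + 4H⁺ + 4e⁻, so n(O₂) = 0.4402 / 4 = 0.1101 mol
V = 0.1101 × 24.0 = 2.642 L
= 2640 mL

2640 mL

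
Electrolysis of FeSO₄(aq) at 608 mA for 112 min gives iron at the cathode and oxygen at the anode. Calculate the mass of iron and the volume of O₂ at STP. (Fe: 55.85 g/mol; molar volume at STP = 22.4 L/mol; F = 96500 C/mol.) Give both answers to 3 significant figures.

Q = 0.608 × 6720 = 4086 C; n(e⁻) = 4086 / 96500 = 0.04234 mol
Cathode: Fe²⁺ + 2e⁻ → Fe → n(Fe) = 0.04234/2 = 0.02117 mol → 1.18 g
Anode: 2H₂O → O₂ + 4H⁺ + 4e⁻ → n(O₂) = 0.04234/4 = 0.01059 mol → 0.237 L

1.18 g Fe; 0.237 L O₂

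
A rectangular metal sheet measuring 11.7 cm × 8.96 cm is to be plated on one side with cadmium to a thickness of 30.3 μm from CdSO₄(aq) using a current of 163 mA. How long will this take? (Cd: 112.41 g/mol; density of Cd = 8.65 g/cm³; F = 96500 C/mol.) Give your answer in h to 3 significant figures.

8.04 h

Plated area = 11.7 × 8.96 = 104.8 cm²
Volume = 104.8 × 30.3×10⁻⁴ cm = 0.3175 cm³
m(Cd) = 0.3175 × 8.65 = 2.746 g
n(Cd) = 2.746 / 112.41 = 0.02443 mol; n(e⁻) = 2 × 0.02443 = 0.04886 mol
Q = 0.04886 × 96500 = 4715 C
t = 4715 / 0.163 = 28930 s = 8.04 h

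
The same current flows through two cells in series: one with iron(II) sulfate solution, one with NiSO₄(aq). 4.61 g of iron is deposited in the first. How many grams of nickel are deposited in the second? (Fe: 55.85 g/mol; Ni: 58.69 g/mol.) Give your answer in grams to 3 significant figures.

n(Fe) = 4.61 / 55.85 = 0.08254 mol
Fe²⁺ + 2e⁻ → Fe, so n(e⁻) = 2 × 0.08254 = 0.1651 mol
The cells are in series, so the same charge (and hence the same n(e⁻) = 0.1651 mol) passes through both.
Ni²⁺ + 2e⁻ → Ni, so n(Ni) = 0.1651 / 2 = 0.08255 mol
m(Ni) = 0.08255 × 58.69 = 4.84 g

4.84 g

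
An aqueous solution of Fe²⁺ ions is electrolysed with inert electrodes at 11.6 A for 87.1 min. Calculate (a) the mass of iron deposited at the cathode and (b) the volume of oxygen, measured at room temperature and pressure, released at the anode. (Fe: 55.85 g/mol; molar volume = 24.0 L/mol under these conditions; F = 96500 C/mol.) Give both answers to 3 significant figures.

Q = 11.6 × 5226 = 60620 C; n(e⁻) = 60620 / 96500 = 0.6282 mol
Cathode: Fe²⁺ + 2e⁻ → Fe → n(Fe) = 0.6282/2 = 0.3141 mol → 17.5 g
Anode: 2H₂O → O₂ + 4H⁺ + 4e⁻ → n(O₂) = 0.6282/4 = 0.1571 mol → 3.77 L

17.5 g Fe; 3.77 L O₂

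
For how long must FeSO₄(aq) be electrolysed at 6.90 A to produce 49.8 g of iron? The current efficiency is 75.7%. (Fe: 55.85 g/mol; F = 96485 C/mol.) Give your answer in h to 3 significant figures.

n(Fe) = 49.8 / 55.85 = 0.8917 mol
Fe²⁺ + 2e⁻ → Fe, so n(e⁻) = 2 × 0.8917 = 1.783 mol
Q = 1.783 × 96485 / 0.757 = 2.273×10^5 C
t = Q / I = 2.273×10^5 / 6.90 = 32940 s = 9.15 h

9.15 h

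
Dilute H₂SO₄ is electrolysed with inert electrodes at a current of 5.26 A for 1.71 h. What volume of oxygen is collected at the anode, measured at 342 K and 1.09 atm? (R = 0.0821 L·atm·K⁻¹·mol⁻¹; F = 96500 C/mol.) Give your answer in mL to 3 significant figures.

Q = It = 5.26 × 6156 = 32380 C
Moles of electrons = 32380 / 96500 = 0.3355 mol
2H₂O → O₂ + 4H⁺ + 4e⁻, so n(O₂) = 0.3355 / 4 = 0.08388 mol
V = nRT/P = 0.08388 × 0.0821 × 342 / 1.09 = 2.161 L
= 2160 mL

2160 mL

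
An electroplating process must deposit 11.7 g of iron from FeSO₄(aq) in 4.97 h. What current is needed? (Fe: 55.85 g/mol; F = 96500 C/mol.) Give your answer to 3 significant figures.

2.26 A

n(Fe) = 11.7 / 55.85 = 0.2095 mol
Fe²⁺ + 2e⁻ → Fe, so n(e⁻) = 2 × 0.2095 = 0.4190 mol
Q = 0.4190 × 96500 = 40430 C
I = Q / t = 40430 / 17892 s = 2.26 A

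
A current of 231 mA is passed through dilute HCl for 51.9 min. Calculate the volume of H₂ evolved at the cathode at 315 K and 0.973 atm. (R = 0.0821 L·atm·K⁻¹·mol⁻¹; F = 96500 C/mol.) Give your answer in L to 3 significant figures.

Q = 0.231 A × 3114 s = 719.3 C
n(e⁻) = Q/F = 719.3/96500 = 0.007454 mol
2H⁺ + 2e⁻ → H₂, so n(H₂) = 0.007454 / 2 = 0.003727 mol
V = nRT/P = 0.003727 × 0.0821 × 315 / 0.973 = 0.09906 L

0.0991 L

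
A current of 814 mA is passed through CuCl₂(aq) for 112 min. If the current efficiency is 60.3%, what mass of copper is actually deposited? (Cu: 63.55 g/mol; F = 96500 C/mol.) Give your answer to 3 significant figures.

Q = 0.814 × 6720 = 5470 C
n(e⁻) = 5470 / 96500 = 0.05668 mol
Cu²⁺ + 2e⁻ → Cu, so theoretical m(Cu) = 0.02834 × 63.55 = 1.801 g
Actual mass = 60.3% × 1.801 = 1.09 g

1.09 g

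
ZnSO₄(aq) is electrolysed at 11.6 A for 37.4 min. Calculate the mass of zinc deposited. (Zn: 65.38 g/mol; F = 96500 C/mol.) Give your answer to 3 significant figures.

Charge passed = 11.6 × 2244 = 26030 C
n(e⁻) = Q/F = 26030/96500 = 0.2697 mol
Zn²⁺ + 2e⁻ → Zn, so n(Zn) = 0.2697 / 2 = 0.1349 mol
m = 0.1349 × 65.38 = 8.82 g

8.82 g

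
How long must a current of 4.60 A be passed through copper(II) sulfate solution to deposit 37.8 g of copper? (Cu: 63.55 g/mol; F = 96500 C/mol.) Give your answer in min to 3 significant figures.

416 min

n(Cu) = 37.8 / 63.55 = 0.5948 mol
Cu²⁺ + 2e⁻ → Cu, so n(e⁻) = 2 × 0.5948 = 1.190 mol
Q = 1.190 × 96500 = 1.148×10^5 C
t = Q / I = 1.148×10^5 / 4.60 = 24960 s = 416 min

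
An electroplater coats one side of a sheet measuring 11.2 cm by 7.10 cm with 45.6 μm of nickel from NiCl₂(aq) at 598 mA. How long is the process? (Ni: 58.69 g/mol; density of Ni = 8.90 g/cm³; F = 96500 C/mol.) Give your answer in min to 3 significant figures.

296 min

Plated area = 11.2 × 7.10 = 79.52 cm²
Volume = 79.52 × 45.6×10⁻⁴ cm = 0.3626 cm³
m(Ni) = 0.3626 × 8.90 = 3.227 g
n(Ni) = 3.227 / 58.69 = 0.05498 mol; n(e⁻) = 2 × 0.05498 = 0.1100 mol
Q = 0.1100 × 96500 = 10620 C
t = 10620 / 0.598 = 17760 s = 296 min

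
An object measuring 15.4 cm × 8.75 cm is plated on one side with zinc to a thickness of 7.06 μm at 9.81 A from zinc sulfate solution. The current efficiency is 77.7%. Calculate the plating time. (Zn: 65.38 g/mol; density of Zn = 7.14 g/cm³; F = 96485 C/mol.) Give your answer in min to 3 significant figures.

4.38 min

Plated area = 15.4 × 8.75 = 134.8 cm²
Volume = 134.8 × 7.06×10⁻⁴ cm = 0.09517 cm³
m(Zn) = 0.09517 × 7.14 = 0.6795 g
n(Zn) = 0.6795 / 65.38 = 0.01039 mol; n(e⁻) = 2 × 0.01039 = 0.02078 mol
Q = 0.02078 × 96485 / 0.777 = 2580 C
t = 2580 / 9.81 = 263.0 s = 4.38 min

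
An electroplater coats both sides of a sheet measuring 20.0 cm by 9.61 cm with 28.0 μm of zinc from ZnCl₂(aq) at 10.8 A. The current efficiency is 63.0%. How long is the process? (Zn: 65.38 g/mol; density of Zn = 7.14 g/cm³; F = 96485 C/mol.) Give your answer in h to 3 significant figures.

0.926 h

Plated area = 2 × 20.0 × 9.61 = 384.4 cm²
Volume = 384.4 × 28.0×10⁻⁴ cm = 1.076 cm³
m(Zn) = 1.076 × 7.14 = 7.683 g
n(Zn) = 7.683 / 65.38 = 0.1175 mol; n(e⁻) = 2 × 0.1175 = 0.2350 mol
Q = 0.2350 × 96485 / 0.630 = 35990 C
t = 35990 / 10.8 = 3332 s = 0.926 h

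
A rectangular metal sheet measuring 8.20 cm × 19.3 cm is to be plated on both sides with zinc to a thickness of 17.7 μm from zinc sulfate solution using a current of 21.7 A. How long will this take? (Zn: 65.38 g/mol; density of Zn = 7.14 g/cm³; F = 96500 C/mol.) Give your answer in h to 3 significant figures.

Plated area = 2 × 8.20 × 19.3 = 316.5 cm²
Volume = 316.5 × 17.7×10⁻⁴ cm = 0.5602 cm³
m(Zn) = 0.5602 × 7.14 = 4.000 g
n(Zn) = 4.000 / 65.38 = 0.06118 mol; n(e⁻) = 2 × 0.06118 = 0.1224 mol
Q = 0.1224 × 96500 = 11810 C
t = 11810 / 21.7 = 544.2 s = 0.151 h

0.151 h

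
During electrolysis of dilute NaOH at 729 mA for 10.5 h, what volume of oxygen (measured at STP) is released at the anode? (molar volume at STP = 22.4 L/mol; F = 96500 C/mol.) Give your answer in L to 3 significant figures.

1.60 L

Q = It = 0.729 × 37800 = 27560 C
Moles of electrons = 27560 / 96500 = 0.2856 mol
2H₂O → O₂ + 4H⁺ + 4e⁻, so n(O₂) = 0.2856 / 4 = 0.07140 mol
V = 0.07140 × 22.4 = 1.599 L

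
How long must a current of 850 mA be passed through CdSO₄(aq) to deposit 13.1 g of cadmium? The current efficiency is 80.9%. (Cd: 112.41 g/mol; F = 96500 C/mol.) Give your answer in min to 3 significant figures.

n(Cd) = 13.1 / 112.41 = 0.1165 mol
Cd²⁺ + 2e⁻ → Cd, so n(e⁻) = 2 × 0.1165 = 0.2330 mol
Q = 0.2330 × 96500 / 0.809 = 27790 C
t = Q / I = 27790 / 0.850 = 32690 s = 545 min

545 min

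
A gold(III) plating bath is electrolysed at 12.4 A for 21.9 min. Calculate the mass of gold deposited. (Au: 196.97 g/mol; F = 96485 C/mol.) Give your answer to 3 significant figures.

11.1 g

Q = 12.4 A × 1314 s = 16290 C
Moles of electrons = 16290 / 96485 = 0.1688 mol
Au³⁺ + 3e⁻ → Au, so n(Au) = 0.1688 / 3 = 0.05627 mol
m = 0.05627 × 196.97 = 11.1 g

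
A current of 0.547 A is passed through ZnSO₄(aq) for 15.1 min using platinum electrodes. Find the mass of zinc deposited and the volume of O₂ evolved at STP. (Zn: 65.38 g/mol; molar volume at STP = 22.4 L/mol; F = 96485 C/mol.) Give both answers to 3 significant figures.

Q = 0.547 × 906 = 495.6 C; n(e⁻) = 495.6 / 96485 = 0.005137 mol
Cathode: Zn²⁺ + 2e⁻ → Zn → n(Zn) = 0.005137/2 = 0.002569 mol → 0.168 g
Anode: 2H₂O → O₂ + 4H⁺ + 4e⁻ → n(O₂) = 0.005137/4 = 0.001284 mol → 0.0288 L

0.168 g Zn; 0.0288 L O₂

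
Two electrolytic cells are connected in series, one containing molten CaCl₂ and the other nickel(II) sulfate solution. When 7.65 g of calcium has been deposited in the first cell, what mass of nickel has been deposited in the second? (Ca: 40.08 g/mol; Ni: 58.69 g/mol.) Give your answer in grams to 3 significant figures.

n(Ca) = 7.65 / 40.08 = 0.1909 mol
Ca²⁺ + 2e⁻ → Ca, so n(e⁻) = 2 × 0.1909 = 0.3818 mol
In series, the same 0.3818 mol of electrons flows through the second cell.
Ni²⁺ + 2e⁻ → Ni, so n(Ni) = 0.3818 / 2 = 0.1909 mol
m(Ni) = 0.1909 × 58.69 = 11.2 g

11.2 g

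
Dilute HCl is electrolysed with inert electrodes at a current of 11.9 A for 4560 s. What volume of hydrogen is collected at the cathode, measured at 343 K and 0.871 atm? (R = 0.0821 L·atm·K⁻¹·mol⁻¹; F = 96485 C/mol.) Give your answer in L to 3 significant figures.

Q = 11.9 A × 4560 s = 54260 C
Moles of electrons = 54260 / 96485 = 0.5624 mol
2H⁺ + 2e⁻ → H₂, so n(H₂) = 0.5624 / 2 = 0.2812 mol
V = nRT/P = 0.2812 × 0.0821 × 343 / 0.871 = 9.091 L

9.09 L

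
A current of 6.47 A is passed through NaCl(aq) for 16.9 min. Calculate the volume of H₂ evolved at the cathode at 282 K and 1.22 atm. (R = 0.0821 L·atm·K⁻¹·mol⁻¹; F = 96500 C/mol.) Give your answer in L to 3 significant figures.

0.645 L

Charge passed = 6.47 × 1014 = 6561 C
n(e⁻) = Q/F = 6561/96500 = 0.06799 mol
2H⁺ + 2e⁻ → H₂, so n(H₂) = 0.06799 / 2 = 0.03400 mol
V = nRT/P = 0.03400 × 0.0821 × 282 / 1.22 = 0.6452 L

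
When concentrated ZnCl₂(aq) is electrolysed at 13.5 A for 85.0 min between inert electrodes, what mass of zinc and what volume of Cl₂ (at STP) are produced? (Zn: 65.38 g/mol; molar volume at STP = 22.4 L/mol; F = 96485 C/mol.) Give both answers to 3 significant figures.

23.3 g Zn; 7.99 L Cl₂

Q = 13.5 × 5100 = 68850 C; n(e⁻) = 68850 / 96485 = 0.7136 mol
Cathode: Zn²⁺ + 2e⁻ → Zn → n(Zn) = 0.7136/2 = 0.3568 mol → 23.3 g
Anode: 2Cl⁻ → Cl₂ + 2e⁻ → n(Cl₂) = 0.7136/2 = 0.3568 mol → 7.99 L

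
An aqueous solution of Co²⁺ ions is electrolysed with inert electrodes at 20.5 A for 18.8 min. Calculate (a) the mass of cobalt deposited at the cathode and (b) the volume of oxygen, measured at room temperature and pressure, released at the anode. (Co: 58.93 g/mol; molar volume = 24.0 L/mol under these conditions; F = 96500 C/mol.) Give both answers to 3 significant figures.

7.06 g Co; 1.44 L O₂

Q = 20.5 × 1128 = 23120 C; n(e⁻) = 23120 / 96500 = 0.2396 mol
Cathode: Co²⁺ + 2e⁻ → Co → n(Co) = 0.2396/2 = 0.1198 mol → 7.06 g
Anode: 2H₂O → O₂ + 4H⁺ + 4e⁻ → n(O₂) = 0.2396/4 = 0.05990 mol → 1.44 L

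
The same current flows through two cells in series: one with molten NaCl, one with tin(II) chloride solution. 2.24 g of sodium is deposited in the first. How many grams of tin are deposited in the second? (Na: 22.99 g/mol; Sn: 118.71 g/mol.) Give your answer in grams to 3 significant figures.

5.78 g

n(Na) = 2.24 / 22.99 = 0.09743 mol
Na⁺ + e⁻ → Na, so n(e⁻) = 0.09743 mol
In series, the same 0.09743 mol of electrons flows through the second cell.
Sn²⁺ + 2e⁻ → Sn, so n(Sn) = 0.09743 / 2 = 0.04872 mol
m(Sn) = 0.04872 × 118.71 = 5.78 g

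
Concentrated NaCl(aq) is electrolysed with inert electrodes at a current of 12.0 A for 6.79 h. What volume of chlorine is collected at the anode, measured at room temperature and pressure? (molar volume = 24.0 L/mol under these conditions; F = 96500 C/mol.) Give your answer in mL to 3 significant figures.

36500 mL

Charge passed = 12.0 × 24444 = 2.933×10^5 C
n(e⁻) = Q/F = 2.933×10^5/96500 = 3.039 mol
2Cl⁻ → Cl₂ + 2e⁻, so n(Cl₂) = 3.039 / 2 = 1.520 mol
V = 1.520 × 24.0 = 36.48 L
= 36500 mL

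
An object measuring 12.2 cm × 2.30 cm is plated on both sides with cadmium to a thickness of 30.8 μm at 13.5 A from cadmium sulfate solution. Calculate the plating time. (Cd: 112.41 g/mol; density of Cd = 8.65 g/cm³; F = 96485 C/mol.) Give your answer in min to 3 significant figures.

Plated area = 2 × 12.2 × 2.30 = 56.12 cm²
Volume = 56.12 × 30.8×10⁻⁴ cm = 0.1728 cm³
m(Cd) = 0.1728 × 8.65 = 1.495 g
n(Cd) = 1.495 / 112.41 = 0.01330 mol; n(e⁻) = 2 × 0.01330 = 0.02660 mol
Q = 0.02660 × 96485 = 2567 C
t = 2567 / 13.5 = 190.1 s = 3.17 min

3.17 min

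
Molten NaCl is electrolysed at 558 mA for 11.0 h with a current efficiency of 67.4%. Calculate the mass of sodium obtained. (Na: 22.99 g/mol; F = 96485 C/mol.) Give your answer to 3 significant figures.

3.55 g

Q = 0.558 × 39600 = 22100 C
n(e⁻) = 22100 / 96485 = 0.2291 mol
Na⁺ + e⁻ → Na, so theoretical m(Na) = 0.2291 × 22.99 = 5.267 g
Actual mass = 67.4% × 5.267 = 3.55 g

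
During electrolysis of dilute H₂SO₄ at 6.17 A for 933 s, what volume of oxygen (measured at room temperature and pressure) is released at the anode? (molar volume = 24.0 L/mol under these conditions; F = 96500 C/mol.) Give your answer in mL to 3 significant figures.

358 mL

Charge passed = 6.17 × 933 = 5757 C
n(e⁻) = 5757 / 96500 = 0.05966 mol
2H₂O → O₂ + 4H⁺ + 4e⁻, so n(O₂) = 0.05966 / 4 = 0.01492 mol
V = 0.01492 × 24.0 = 0.3581 L
= 358 mL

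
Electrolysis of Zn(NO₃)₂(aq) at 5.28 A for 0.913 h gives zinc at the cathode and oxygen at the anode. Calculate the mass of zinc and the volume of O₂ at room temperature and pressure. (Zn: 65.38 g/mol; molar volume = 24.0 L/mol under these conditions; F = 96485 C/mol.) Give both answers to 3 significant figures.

5.88 g Zn; 1.08 L O₂

Q = 5.28 × 3286.8 = 17350 C; n(e⁻) = 17350 / 96485 = 0.1798 mol
Cathode: Zn²⁺ + 2e⁻ → Zn → n(Zn) = 0.1798/2 = 0.08990 mol → 5.88 g
Anode: 2H₂O → O₂ + 4H⁺ + 4e⁻ → n(O₂) = 0.1798/4 = 0.04495 mol → 1.08 L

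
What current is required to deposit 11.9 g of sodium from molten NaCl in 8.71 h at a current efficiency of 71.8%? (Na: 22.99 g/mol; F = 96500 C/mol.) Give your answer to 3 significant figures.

2.22 A

n(Na) = 11.9 / 22.99 = 0.5176 mol
Na⁺ + e⁻ → Na, so n(e⁻) = 0.5176 mol
Q = 0.5176 × 96500 / 0.718 = 69570 C
I = Q / t = 69570 / 31356 s = 2.22 A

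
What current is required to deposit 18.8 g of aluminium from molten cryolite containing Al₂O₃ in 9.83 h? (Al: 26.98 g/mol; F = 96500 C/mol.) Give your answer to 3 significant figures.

n(Al) = 18.8 / 26.98 = 0.6968 mol
Al³⁺ + 3e⁻ → Al, so n(e⁻) = 3 × 0.6968 = 2.090 mol
Q = 2.090 × 96500 = 2.017×10^5 C
I = Q / t = 2.017×10^5 / 35388 s = 5.70 A

5.70 A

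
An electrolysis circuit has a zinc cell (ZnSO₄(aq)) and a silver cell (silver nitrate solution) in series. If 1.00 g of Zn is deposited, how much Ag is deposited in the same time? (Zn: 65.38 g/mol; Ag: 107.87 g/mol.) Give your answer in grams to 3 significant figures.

n(Zn) = 1.00 / 65.38 = 0.01530 mol
Zn²⁺ + 2e⁻ → Zn, so n(e⁻) = 2 × 0.01530 = 0.03060 mol
The cells are in series, so the same charge (and hence the same n(e⁻) = 0.03060 mol) passes through both.
Ag⁺ + e⁻ → Ag, so n(Ag) = 0.03060 mol
m(Ag) = 0.03060 × 107.87 = 3.30 g

3.30 g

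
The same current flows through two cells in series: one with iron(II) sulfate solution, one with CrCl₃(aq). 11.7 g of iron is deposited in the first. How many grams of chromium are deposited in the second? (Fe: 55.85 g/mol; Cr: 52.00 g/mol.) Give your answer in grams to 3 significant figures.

7.26 g

n(Fe) = 11.7 / 55.85 = 0.2095 mol
Fe²⁺ + 2e⁻ → Fe, so n(e⁻) = 2 × 0.2095 = 0.4190 mol
Since the cells are in series, n(e⁻) in the Cr cell is also 0.4190 mol.
Cr³⁺ + 3e⁻ → Cr, so n(Cr) = 0.4190 / 3 = 0.1397 mol
m(Cr) = 0.1397 × 52.00 = 7.26 g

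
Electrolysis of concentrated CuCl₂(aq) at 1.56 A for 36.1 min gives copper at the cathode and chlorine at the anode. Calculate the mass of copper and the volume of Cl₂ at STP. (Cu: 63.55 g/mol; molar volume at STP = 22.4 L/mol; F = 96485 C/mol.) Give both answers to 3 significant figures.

1.11 g Cu; 0.392 L Cl₂

Q = 1.56 × 2166 = 3379 C; n(e⁻) = 3379 / 96485 = 0.03502 mol
Cathode: Cu²⁺ + 2e⁻ → Cu → n(Cu) = 0.03502/2 = 0.01751 mol → 1.11 g
Anode: 2Cl⁻ → Cl₂ + 2e⁻ → n(Cl₂) = 0.03502/2 = 0.01751 mol → 0.392 L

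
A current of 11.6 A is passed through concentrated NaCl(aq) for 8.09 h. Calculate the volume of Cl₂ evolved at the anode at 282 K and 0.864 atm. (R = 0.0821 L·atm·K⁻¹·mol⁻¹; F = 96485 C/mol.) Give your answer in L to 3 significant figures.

46.9 L

Charge passed = 11.6 × 29124 = 3.378×10^5 C
n(e⁻) = Q/F = 3.378×10^5/96485 = 3.501 mol
2Cl⁻ → Cl₂ + 2e⁻, so n(Cl₂) = 3.501 / 2 = 1.751 mol
V = nRT/P = 1.751 × 0.0821 × 282 / 0.864 = 46.92 L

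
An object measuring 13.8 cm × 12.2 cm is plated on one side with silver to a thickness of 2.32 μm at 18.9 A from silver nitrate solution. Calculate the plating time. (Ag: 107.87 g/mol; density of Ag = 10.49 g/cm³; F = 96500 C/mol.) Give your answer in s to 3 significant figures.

19.4 s

Plated area = 13.8 × 12.2 = 168.4 cm²
Volume = 168.4 × 2.32×10⁻⁴ cm = 0.03907 cm³
m(Ag) = 0.03907 × 10.49 = 0.4098 g
n(Ag) = 0.4098 / 107.87 = 0.003799 mol; n(e⁻) = 0.003799 mol
Q = 0.003799 × 96500 = 366.6 C
t = 366.6 / 18.9 = 19.40 s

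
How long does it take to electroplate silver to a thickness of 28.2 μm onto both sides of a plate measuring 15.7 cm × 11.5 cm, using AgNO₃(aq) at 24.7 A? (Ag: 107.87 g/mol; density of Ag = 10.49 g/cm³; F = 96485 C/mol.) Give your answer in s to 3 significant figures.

387 s

Plated area = 2 × 15.7 × 11.5 = 361.1 cm²
Volume = 361.1 × 28.2×10⁻⁴ cm = 1.018 cm³
m(Ag) = 1.018 × 10.49 = 10.68 g
n(Ag) = 10.68 / 107.87 = 0.09901 mol; n(e⁻) = 0.09901 mol
Q = 0.09901 × 96485 = 9553 C
t = 9553 / 24.7 = 386.8 s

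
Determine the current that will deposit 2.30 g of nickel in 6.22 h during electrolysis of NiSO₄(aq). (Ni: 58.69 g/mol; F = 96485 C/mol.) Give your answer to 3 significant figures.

0.338 A

n(Ni) = 2.30 / 58.69 = 0.03919 mol
Ni²⁺ + 2e⁻ → Ni, so n(e⁻) = 2 × 0.03919 = 0.07838 mol
Q = 0.07838 × 96485 = 7562 C
I = Q / t = 7562 / 22392 s = 0.338 A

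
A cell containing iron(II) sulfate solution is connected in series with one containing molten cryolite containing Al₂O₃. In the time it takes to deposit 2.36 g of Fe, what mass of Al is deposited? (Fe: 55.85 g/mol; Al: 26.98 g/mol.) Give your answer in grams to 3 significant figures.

n(Fe) = 2.36 / 55.85 = 0.04226 mol
Fe²⁺ + 2e⁻ → Fe, so n(e⁻) = 2 × 0.04226 = 0.08452 mol
Same current for the same time ⇒ same n(e⁻) = 0.08452 mol in both cells.
Al³⁺ + 3e⁻ → Al, so n(Al) = 0.08452 / 3 = 0.02817 mol
m(Al) = 0.02817 × 26.98 = 0.760 g

0.760 g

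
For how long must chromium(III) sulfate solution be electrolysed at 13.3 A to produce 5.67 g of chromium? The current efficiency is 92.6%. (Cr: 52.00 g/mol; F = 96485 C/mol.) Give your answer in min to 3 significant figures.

n(Cr) = 5.67 / 52.00 = 0.1090 mol
Cr³⁺ + 3e⁻ → Cr, so n(e⁻) = 3 × 0.1090 = 0.3270 mol
Q = 0.3270 × 96485 / 0.926 = 34070 C
t = Q / I = 34070 / 13.3 = 2562 s = 42.7 min

42.7 min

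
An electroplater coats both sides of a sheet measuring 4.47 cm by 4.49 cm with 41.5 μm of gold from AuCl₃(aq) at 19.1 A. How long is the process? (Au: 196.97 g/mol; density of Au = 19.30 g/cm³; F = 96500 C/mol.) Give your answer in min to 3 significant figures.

Plated area = 2 × 4.47 × 4.49 = 40.14 cm²
Volume = 40.14 × 41.5×10⁻⁴ cm = 0.1666 cm³
m(Au) = 0.1666 × 19.30 = 3.215 g
n(Au) = 3.215 / 196.97 = 0.01632 mol; n(e⁻) = 3 × 0.01632 = 0.04896 mol
Q = 0.04896 × 96500 = 4725 C
t = 4725 / 19.1 = 247.4 s = 4.12 min

4.12 min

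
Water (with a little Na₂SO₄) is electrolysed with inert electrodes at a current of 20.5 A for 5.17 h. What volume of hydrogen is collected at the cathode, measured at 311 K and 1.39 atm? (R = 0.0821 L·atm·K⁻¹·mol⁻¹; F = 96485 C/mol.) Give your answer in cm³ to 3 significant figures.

Q = 20.5 A × 18612 s = 3.815×10^5 C
Moles of electrons = 3.815×10^5 / 96485 = 3.954 mol
2H⁺ + 2e⁻ → H₂, so n(H₂) = 3.954 / 2 = 1.977 mol
V = nRT/P = 1.977 × 0.0821 × 311 / 1.39 = 36.32 L
= 36300 cm³

36300 cm³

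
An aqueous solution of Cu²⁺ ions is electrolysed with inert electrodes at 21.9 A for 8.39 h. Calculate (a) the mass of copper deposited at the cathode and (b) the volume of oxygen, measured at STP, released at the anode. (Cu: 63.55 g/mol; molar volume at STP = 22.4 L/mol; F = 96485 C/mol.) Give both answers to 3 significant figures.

218 g Cu; 38.4 L O₂

Q = 21.9 × 30204 = 6.615×10^5 C; n(e⁻) = 6.615×10^5 / 96485 = 6.856 mol
Cathode: Cu²⁺ + 2e⁻ → Cu → n(Cu) = 6.856/2 = 3.428 mol → 218 g
Anode: 2H₂O → O₂ + 4H⁺ + 4e⁻ → n(O₂) = 6.856/4 = 1.714 mol → 38.4 L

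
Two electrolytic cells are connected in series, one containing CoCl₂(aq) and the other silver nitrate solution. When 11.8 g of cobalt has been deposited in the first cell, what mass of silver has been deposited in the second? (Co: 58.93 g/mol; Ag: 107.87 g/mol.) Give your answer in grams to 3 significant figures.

n(Co) = 11.8 / 58.93 = 0.2002 mol
Co²⁺ + 2e⁻ → Co, so n(e⁻) = 2 × 0.2002 = 0.4004 mol
The cells are in series, so the same charge (and hence the same n(e⁻) = 0.4004 mol) passes through both.
Ag⁺ + e⁻ → Ag, so n(Ag) = 0.4004 mol
m(Ag) = 0.4004 × 107.87 = 43.2 g

43.2 g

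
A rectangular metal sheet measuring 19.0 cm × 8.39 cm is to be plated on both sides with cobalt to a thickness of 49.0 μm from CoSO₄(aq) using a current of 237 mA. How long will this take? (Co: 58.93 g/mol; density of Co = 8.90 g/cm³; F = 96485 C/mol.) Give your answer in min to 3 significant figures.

Plated area = 2 × 19.0 × 8.39 = 318.8 cm²
Volume = 318.8 × 49.0×10⁻⁴ cm = 1.562 cm³
m(Co) = 1.562 × 8.90 = 13.90 g
n(Co) = 13.90 / 58.93 = 0.2359 mol; n(e⁻) = 2 × 0.2359 = 0.4718 mol
Q = 0.4718 × 96485 = 45520 C
t = 45520 / 0.237 = 1.921×10^5 s = 3200 min

3200 min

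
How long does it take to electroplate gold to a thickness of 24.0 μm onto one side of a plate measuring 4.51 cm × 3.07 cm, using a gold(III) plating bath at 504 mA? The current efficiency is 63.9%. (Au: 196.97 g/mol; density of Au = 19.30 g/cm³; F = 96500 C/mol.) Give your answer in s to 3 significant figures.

2930 s

Plated area = 4.51 × 3.07 = 13.85 cm²
Volume = 13.85 × 24.0×10⁻⁴ cm = 0.03324 cm³
m(Au) = 0.03324 × 19.30 = 0.6415 g
n(Au) = 0.6415 / 196.97 = 0.003257 mol; n(e⁻) = 3 × 0.003257 = 0.009771 mol
Q = 0.009771 × 96500 / 0.639 = 1476 C
t = 1476 / 0.504 = 2929 s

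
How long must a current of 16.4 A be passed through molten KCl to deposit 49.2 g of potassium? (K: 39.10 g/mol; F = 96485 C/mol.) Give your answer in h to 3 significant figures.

n(K) = 49.2 / 39.10 = 1.258 mol
K⁺ + e⁻ → K, so n(e⁻) = 1.258 mol
Q = 1.258 × 96485 = 1.214×10^5 C
t = Q / I = 1.214×10^5 / 16.4 = 7402 s = 2.06 h

2.06 h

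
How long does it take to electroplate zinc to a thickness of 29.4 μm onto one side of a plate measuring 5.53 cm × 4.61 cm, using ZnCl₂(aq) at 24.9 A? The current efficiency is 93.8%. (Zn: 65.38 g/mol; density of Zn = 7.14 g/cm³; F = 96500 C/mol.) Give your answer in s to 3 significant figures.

67.6 s

Plated area = 5.53 × 4.61 = 25.49 cm²
Volume = 25.49 × 29.4×10⁻⁴ cm = 0.07494 cm³
m(Zn) = 0.07494 × 7.14 = 0.5351 g
n(Zn) = 0.5351 / 65.38 = 0.008184 mol; n(e⁻) = 2 × 0.008184 = 0.01637 mol
Q = 0.01637 × 96500 / 0.938 = 1684 C
t = 1684 / 24.9 = 67.63 s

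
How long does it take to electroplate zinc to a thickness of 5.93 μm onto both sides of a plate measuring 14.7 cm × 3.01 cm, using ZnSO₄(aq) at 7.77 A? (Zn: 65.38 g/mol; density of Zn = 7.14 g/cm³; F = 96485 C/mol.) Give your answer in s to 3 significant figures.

Plated area = 2 × 14.7 × 3.01 = 88.49 cm²
Volume = 88.49 × 5.93×10⁻⁴ cm = 0.05247 cm³
m(Zn) = 0.05247 × 7.14 = 0.3746 g
n(Zn) = 0.3746 / 65.38 = 0.005730 mol; n(e⁻) = 2 × 0.005730 = 0.01146 mol
Q = 0.01146 × 96485 = 1106 C
t = 1106 / 7.77 = 142.3 s

142 s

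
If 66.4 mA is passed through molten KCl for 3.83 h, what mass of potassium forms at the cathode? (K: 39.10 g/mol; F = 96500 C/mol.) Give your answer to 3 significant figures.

0.371 g

Q = 0.0664 A × 13788 s = 915.5 C
n(e⁻) = 915.5 / 96500 = 0.009487 mol
K⁺ + e⁻ → K, so n(K) = 0.009487 mol
m = 0.009487 × 39.10 = 0.371 g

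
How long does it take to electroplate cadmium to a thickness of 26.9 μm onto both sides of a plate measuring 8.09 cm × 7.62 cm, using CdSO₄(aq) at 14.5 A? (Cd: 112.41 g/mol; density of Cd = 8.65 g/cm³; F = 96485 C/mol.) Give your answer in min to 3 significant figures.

Plated area = 2 × 8.09 × 7.62 = 123.3 cm²
Volume = 123.3 × 26.9×10⁻⁴ cm = 0.3317 cm³
m(Cd) = 0.3317 × 8.65 = 2.869 g
n(Cd) = 2.869 / 112.41 = 0.02552 mol; n(e⁻) = 2 × 0.02552 = 0.05104 mol
Q = 0.05104 × 96485 = 4925 C
t = 4925 / 14.5 = 339.7 s = 5.66 min

5.66 min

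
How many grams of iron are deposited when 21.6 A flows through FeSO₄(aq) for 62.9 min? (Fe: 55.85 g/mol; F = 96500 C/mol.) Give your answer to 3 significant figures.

23.6 g

Q = 21.6 A × 3774 s = 81520 C
Moles of electrons = 81520 / 96500 = 0.8448 mol
Fe²⁺ + 2e⁻ → Fe, so n(Fe) = 0.8448 / 2 = 0.4224 mol
m = 0.4224 × 55.85 = 23.6 g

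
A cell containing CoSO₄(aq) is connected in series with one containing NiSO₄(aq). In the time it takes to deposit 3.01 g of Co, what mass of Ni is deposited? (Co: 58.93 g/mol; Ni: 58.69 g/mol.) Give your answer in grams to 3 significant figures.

n(Co) = 3.01 / 58.93 = 0.05108 mol
Co²⁺ + 2e⁻ → Co, so n(e⁻) = 2 × 0.05108 = 0.1022 mol
In series, the same 0.1022 mol of electrons flows through the second cell.
Ni²⁺ + 2e⁻ → Ni, so n(Ni) = 0.1022 / 2 = 0.05110 mol
m(Ni) = 0.05110 × 58.69 = 3.00 g

3.00 g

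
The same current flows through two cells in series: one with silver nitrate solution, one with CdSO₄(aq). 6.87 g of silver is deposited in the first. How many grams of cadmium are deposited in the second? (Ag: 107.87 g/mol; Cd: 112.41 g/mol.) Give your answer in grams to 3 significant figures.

3.58 g

n(Ag) = 6.87 / 107.87 = 0.06369 mol
Ag⁺ + e⁻ → Ag, so n(e⁻) = 0.06369 mol
In series, the same 0.06369 mol of electrons flows through the second cell.
Cd²⁺ + 2e⁻ → Cd, so n(Cd) = 0.06369 / 2 = 0.03185 mol
m(Cd) = 0.03185 × 112.41 = 3.58 g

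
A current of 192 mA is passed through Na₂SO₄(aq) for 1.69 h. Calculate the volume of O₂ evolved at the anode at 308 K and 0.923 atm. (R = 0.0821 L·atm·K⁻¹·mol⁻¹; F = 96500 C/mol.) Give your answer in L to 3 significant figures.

0.0829 L

Q = 0.192 A × 6084 s = 1168 C
n(e⁻) = 1168 / 96500 = 0.01210 mol
2H₂O → O₂ + 4H⁺ + 4e⁻, so n(O₂) = 0.01210 / 4 = 0.003025 mol
V = nRT/P = 0.003025 × 0.0821 × 308 / 0.923 = 0.08287 L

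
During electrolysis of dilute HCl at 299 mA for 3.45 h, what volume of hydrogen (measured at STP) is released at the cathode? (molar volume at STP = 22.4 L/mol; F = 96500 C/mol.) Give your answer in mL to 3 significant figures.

431 mL

Charge passed = 0.299 × 12420 = 3714 C
n(e⁻) = 3714 / 96500 = 0.03849 mol
2H⁺ + 2e⁻ → H₂, so n(H₂) = 0.03849 / 2 = 0.01925 mol
V = 0.01925 × 22.4 = 0.4312 L
= 431 mL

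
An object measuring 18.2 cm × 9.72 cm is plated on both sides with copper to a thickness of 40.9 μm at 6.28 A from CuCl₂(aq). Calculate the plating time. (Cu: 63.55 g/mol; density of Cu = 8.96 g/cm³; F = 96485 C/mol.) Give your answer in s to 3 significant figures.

6270 s

Plated area = 2 × 18.2 × 9.72 = 353.8 cm²
Volume = 353.8 × 40.9×10⁻⁴ cm = 1.447 cm³
m(Cu) = 1.447 × 8.96 = 12.97 g
n(Cu) = 12.97 / 63.55 = 0.2041 mol; n(e⁻) = 2 × 0.2041 = 0.4082 mol
Q = 0.4082 × 96485 = 39390 C
t = 39390 / 6.28 = 6272 s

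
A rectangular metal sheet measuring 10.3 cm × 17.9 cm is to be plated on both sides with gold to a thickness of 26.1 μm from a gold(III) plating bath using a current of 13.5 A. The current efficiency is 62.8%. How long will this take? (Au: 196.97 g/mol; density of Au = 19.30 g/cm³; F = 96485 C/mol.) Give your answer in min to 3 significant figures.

53.7 min

Plated area = 2 × 10.3 × 17.9 = 368.7 cm²
Volume = 368.7 × 26.1×10⁻⁴ cm = 0.9623 cm³
m(Au) = 0.9623 × 19.30 = 18.57 g
n(Au) = 18.57 / 196.97 = 0.09428 mol; n(e⁻) = 3 × 0.09428 = 0.2828 mol
Q = 0.2828 × 96485 / 0.628 = 43450 C
t = 43450 / 13.5 = 3219 s = 53.7 min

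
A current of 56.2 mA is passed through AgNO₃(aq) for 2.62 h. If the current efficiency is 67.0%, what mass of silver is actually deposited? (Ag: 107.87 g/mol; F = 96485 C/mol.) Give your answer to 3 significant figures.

Q = 0.0562 × 9432 = 530.1 C
n(e⁻) = 530.1 / 96485 = 0.005494 mol
Ag⁺ + e⁻ → Ag, so theoretical m(Ag) = 0.005494 × 107.87 = 0.5926 g
Actual mass = 67.0% × 0.5926 = 0.397 g

0.397 g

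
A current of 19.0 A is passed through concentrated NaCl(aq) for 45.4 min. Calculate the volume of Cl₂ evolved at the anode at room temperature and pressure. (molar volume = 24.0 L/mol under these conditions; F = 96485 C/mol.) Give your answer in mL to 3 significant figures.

Charge passed = 19.0 × 2724 = 51760 C
n(e⁻) = Q/F = 51760/96485 = 0.5365 mol
2Cl⁻ → Cl₂ + 2e⁻, so n(Cl₂) = 0.5365 / 2 = 0.2683 mol
V = 0.2683 × 24.0 = 6.439 L
= 6440 mL

6440 mL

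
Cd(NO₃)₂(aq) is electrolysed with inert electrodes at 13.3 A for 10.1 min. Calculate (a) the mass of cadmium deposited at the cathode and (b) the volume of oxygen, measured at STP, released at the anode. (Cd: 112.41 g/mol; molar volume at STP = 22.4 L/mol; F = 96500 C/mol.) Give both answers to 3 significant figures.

4.69 g Cd; 0.468 L O₂

Q = 13.3 × 606 = 8060 C; n(e⁻) = 8060 / 96500 = 0.08352 mol
Cathode: Cd²⁺ + 2e⁻ → Cd → n(Cd) = 0.08352/2 = 0.04176 mol → 4.69 g
Anode: 2H₂O → O₂ + 4H⁺ + 4e⁻ → n(O₂) = 0.08352/4 = 0.02088 mol → 0.468 L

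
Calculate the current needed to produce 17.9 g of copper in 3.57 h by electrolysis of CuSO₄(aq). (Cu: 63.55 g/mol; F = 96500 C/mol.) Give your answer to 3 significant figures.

4.23 A

n(Cu) = 17.9 / 63.55 = 0.2817 mol
Cu²⁺ + 2e⁻ → Cu, so n(e⁻) = 2 × 0.2817 = 0.5634 mol
Q = 0.5634 × 96500 = 54370 C
I = Q / t = 54370 / 12852 s = 4.23 A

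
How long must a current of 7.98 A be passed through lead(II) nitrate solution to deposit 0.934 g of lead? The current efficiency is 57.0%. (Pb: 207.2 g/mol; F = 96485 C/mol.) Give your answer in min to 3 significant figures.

n(Pb) = 0.934 / 207.2 = 0.004508 mol
Pb²⁺ + 2e⁻ → Pb, so n(e⁻) = 2 × 0.004508 = 0.009016 mol
Q = 0.009016 × 96485 / 0.570 = 1526 C
t = Q / I = 1526 / 7.98 = 191.2 s = 3.19 min

3.19 min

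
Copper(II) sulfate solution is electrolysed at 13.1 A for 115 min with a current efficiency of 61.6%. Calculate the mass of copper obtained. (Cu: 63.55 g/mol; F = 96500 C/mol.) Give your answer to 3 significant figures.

Q = 13.1 × 6900 = 90390 C
n(e⁻) = 90390 / 96500 = 0.9367 mol
Cu²⁺ + 2e⁻ → Cu, so theoretical m(Cu) = 0.4684 × 63.55 = 29.77 g
Actual mass = 61.6% × 29.77 = 18.3 g

18.3 g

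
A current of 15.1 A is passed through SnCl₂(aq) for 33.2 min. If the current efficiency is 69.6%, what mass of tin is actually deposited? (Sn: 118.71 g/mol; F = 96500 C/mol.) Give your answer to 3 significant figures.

Q = 15.1 × 1992 = 30080 C
n(e⁻) = 30080 / 96500 = 0.3117 mol
Sn²⁺ + 2e⁻ → Sn, so theoretical m(Sn) = 0.1559 × 118.71 = 18.51 g
Actual mass = 69.6% × 18.51 = 12.9 g

12.9 g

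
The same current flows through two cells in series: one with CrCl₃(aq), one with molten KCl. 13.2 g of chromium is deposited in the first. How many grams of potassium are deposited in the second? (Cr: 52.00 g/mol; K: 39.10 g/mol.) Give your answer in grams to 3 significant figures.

n(Cr) = 13.2 / 52.00 = 0.2538 mol
Cr³⁺ + 3e⁻ → Cr, so n(e⁻) = 3 × 0.2538 = 0.7614 mol
Since the cells are in series, n(e⁻) in the K cell is also 0.7614 mol.
K⁺ + e⁻ → K, so n(K) = 0.7614 mol
m(K) = 0.7614 × 39.10 = 29.8 g

29.8 g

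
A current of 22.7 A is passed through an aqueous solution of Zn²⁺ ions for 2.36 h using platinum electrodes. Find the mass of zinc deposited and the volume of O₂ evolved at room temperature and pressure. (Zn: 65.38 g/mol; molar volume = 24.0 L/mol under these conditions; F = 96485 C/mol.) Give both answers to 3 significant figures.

65.3 g Zn; 12.0 L O₂

Q = 22.7 × 8496 = 1.929×10^5 C; n(e⁻) = 1.929×10^5 / 96485 = 1.999 mol
Cathode: Zn²⁺ + 2e⁻ → Zn → n(Zn) = 1.999/2 = 0.9995 mol → 65.3 g
Anode: 2H₂O → O₂ + 4H⁺ + 4e⁻ → n(O₂) = 1.999/4 = 0.4998 mol → 12.0 L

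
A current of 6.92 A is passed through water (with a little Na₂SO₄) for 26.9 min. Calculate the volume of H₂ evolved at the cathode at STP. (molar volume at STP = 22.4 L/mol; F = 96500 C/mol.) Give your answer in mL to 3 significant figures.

Q = 6.92 A × 1614 s = 11170 C
Moles of electrons = 11170 / 96500 = 0.1158 mol
2H⁺ + 2e⁻ → H₂, so n(H₂) = 0.1158 / 2 = 0.05790 mol
V = 0.05790 × 22.4 = 1.297 L
= 1300 mL

1300 mL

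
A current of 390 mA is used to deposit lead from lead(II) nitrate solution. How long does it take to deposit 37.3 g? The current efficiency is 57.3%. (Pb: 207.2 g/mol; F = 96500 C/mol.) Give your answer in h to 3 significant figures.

n(Pb) = 37.3 / 207.2 = 0.1800 mol
Pb²⁺ + 2e⁻ → Pb, so n(e⁻) = 2 × 0.1800 = 0.3600 mol
Q = 0.3600 × 96500 / 0.573 = 60630 C
t = Q / I = 60630 / 0.390 = 1.555×10^5 s = 43.2 h

43.2 h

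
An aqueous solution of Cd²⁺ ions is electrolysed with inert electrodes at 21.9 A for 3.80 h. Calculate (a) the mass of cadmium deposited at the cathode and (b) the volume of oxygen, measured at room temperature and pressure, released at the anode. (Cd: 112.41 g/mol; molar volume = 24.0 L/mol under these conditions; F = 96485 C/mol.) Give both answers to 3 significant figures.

175 g Cd; 18.6 L O₂

Q = 21.9 × 13680 = 2.996×10^5 C; n(e⁻) = 2.996×10^5 / 96485 = 3.105 mol
Cathode: Cd²⁺ + 2e⁻ → Cd → n(Cd) = 3.105/2 = 1.553 mol → 175 g
Anode: 2H₂O → O₂ + 4H⁺ + 4e⁻ → n(O₂) = 3.105/4 = 0.7763 mol → 18.6 L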